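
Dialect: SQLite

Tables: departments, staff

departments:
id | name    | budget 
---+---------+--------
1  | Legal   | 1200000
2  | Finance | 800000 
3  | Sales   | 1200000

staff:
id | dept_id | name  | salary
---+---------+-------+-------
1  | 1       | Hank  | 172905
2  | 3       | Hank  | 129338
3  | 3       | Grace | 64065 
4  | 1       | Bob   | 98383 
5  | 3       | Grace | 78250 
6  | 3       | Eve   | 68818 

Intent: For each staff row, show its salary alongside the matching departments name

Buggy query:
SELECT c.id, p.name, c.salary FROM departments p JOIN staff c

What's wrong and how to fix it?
Bug: JOIN with no ON clause produces a cartesian product; every staff row pairs with every departments row

Fix: Add ON c.dept_id = p.id to the JOIN

Corrected query:
SELECT c.id, p.name, c.salary FROM departments p JOIN staff c ON c.dept_id = p.id

Result:
id | name  | salary
---+-------+-------
1  | Legal | 172905
2  | Sales | 129338
3  | Sales | 64065 
4  | Legal | 98383 
5  | Sales | 78250 
6  | Sales | 68818 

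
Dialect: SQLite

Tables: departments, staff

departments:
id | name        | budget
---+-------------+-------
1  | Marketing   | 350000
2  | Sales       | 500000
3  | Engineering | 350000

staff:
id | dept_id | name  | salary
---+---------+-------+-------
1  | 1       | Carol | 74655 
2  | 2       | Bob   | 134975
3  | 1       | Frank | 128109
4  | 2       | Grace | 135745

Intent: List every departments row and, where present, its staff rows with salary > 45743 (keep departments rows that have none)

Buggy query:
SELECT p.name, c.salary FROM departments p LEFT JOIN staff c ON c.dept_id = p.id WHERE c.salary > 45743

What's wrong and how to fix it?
Bug: A WHERE condition on the right-hand table after LEFT JOIN drops unmatched parents

Fix: Put 'c.salary > 45743' in the JOIN's ON clause instead of WHERE

Corrected query:
SELECT p.name, c.salary FROM departments p LEFT JOIN staff c ON c.dept_id = p.id AND c.salary > 45743

Result:
name        | salary
------------+-------
Marketing   | 74655 
Marketing   | 128109
Sales       | 134975
Sales       | 135745
Engineering | NULL  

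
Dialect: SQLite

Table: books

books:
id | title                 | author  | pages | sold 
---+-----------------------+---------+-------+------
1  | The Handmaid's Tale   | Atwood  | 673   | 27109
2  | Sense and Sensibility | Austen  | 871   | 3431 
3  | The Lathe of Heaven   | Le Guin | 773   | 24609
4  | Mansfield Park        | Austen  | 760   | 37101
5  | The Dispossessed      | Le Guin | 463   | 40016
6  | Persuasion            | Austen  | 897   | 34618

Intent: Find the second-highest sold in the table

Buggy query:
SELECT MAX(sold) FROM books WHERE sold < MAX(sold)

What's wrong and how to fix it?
Bug: The inner MAX is an aggregate inside WHERE, which is not allowed

Fix: Put the inner MAX in a scalar subquery

Corrected query:
SELECT MAX(sold) FROM books WHERE sold < (SELECT MAX(sold) FROM books)

Result:
MAX(sold)
---------
37101    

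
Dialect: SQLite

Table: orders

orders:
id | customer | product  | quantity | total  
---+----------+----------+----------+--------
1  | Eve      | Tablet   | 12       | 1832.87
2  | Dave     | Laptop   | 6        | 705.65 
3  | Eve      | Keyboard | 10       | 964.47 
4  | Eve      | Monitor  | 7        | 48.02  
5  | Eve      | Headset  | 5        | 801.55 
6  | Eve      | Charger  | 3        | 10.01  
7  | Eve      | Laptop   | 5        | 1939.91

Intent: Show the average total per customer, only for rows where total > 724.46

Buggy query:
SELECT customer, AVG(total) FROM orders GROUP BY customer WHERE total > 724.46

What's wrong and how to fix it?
Bug: WHERE cannot follow GROUP BY

Fix: Move the WHERE clause before GROUP BY

Corrected query:
SELECT customer, AVG(total) FROM orders WHERE total > 724.46 GROUP BY customer

Result:
customer | AVG(total)
---------+-----------
Eve      | 1384.7    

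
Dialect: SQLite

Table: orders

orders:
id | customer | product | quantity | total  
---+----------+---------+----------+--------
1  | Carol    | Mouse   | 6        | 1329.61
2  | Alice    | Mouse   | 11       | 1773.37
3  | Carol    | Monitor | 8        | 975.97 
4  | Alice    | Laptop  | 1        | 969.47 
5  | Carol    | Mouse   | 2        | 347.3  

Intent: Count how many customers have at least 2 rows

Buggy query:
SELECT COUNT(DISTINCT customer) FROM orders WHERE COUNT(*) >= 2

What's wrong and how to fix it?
Bug: WHERE filters individual rows, not groups, so a group-level COUNT is invalid there

Fix: Group first with HAVING COUNT(*) >= 2, then COUNT the resulting groups

Corrected query:
SELECT COUNT(*) FROM (SELECT customer FROM orders GROUP BY customer HAVING COUNT(*) >= 2)

Result:
COUNT(*)
--------
2       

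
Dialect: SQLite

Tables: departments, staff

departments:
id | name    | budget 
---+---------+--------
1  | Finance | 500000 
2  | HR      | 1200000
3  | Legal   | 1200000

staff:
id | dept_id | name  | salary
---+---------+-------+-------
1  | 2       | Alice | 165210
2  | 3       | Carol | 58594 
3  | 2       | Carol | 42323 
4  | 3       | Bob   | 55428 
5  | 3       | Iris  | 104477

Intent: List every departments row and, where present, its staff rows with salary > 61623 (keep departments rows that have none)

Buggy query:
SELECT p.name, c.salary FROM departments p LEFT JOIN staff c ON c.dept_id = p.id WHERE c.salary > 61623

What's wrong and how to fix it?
Bug: A WHERE condition on the right-hand table after LEFT JOIN drops unmatched parents

Fix: Move the right-table condition into the ON clause so unmatched parents are kept

Corrected query:
SELECT p.name, c.salary FROM departments p LEFT JOIN staff c ON c.dept_id = p.id AND c.salary > 61623

Result:
name    | salary
--------+-------
Finance | NULL  
HR      | 165210
Legal   | 104477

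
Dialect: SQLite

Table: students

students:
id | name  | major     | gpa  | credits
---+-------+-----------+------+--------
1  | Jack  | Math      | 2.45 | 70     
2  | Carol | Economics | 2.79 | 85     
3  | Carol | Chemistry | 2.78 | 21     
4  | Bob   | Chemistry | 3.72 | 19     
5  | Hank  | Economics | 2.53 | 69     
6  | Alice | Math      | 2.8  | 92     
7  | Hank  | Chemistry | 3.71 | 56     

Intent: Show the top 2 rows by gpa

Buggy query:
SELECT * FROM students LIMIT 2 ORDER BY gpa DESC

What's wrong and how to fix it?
Bug: LIMIT must come after ORDER BY

Fix: Swap the clauses: ORDER BY first, then LIMIT

Corrected query:
SELECT * FROM students ORDER BY gpa DESC LIMIT 2

Result:
id | name | major     | gpa  | credits
---+------+-----------+------+--------
4  | Bob  | Chemistry | 3.72 | 19     
7  | Hank | Chemistry | 3.71 | 56     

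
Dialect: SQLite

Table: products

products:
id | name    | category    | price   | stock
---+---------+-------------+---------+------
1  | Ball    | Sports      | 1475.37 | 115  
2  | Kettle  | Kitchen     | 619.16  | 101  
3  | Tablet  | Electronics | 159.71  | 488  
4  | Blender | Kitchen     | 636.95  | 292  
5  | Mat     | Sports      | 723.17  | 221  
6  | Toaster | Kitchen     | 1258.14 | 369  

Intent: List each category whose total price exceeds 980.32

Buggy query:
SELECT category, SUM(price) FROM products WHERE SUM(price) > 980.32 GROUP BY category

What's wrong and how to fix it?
Bug: WHERE runs before GROUP BY, so aggregates aren't available there

Fix: Move the aggregate condition to a HAVING clause

Corrected query:
SELECT category, SUM(price) FROM products GROUP BY category HAVING SUM(price) > 980.32

Result:
category | SUM(price)
---------+-----------
Kitchen  | 2514.25   
Sports   | 2198.54   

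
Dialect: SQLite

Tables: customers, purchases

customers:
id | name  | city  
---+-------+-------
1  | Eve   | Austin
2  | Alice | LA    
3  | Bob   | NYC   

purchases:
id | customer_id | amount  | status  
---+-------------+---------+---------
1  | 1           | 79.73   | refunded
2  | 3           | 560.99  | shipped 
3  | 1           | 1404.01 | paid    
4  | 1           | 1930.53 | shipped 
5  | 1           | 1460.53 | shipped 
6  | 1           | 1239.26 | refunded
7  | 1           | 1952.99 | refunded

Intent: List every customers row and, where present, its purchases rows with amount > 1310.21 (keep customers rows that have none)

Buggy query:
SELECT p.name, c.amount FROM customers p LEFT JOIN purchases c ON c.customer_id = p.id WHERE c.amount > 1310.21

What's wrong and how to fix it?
Bug: A WHERE condition on the right-hand table after LEFT JOIN drops unmatched parents

Fix: Put 'c.amount > 1310.21' in the JOIN's ON clause instead of WHERE

Corrected query:
SELECT p.name, c.amount FROM customers p LEFT JOIN purchases c ON c.customer_id = p.id AND c.amount > 1310.21

Result:
name  | amount 
------+--------
Eve   | 1404.01
Eve   | 1460.53
Eve   | 1930.53
Eve   | 1952.99
Alice | NULL   
Bob   | NULL   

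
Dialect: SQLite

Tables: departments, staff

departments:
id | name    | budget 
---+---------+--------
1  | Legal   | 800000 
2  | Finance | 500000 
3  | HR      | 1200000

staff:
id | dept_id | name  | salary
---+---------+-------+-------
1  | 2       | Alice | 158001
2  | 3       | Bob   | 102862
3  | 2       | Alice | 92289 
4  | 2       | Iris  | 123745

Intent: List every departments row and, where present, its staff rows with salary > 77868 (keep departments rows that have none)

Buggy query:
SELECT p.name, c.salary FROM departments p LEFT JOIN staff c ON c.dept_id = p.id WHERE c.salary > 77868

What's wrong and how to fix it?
Bug: A WHERE condition on the right-hand table after LEFT JOIN drops unmatched parents

Fix: Move the right-table condition into the ON clause so unmatched parents are kept

Corrected query:
SELECT p.name, c.salary FROM departments p LEFT JOIN staff c ON c.dept_id = p.id AND c.salary > 77868

Result:
name    | salary
--------+-------
Legal   | NULL  
Finance | 92289 
Finance | 123745
Finance | 158001
HR      | 102862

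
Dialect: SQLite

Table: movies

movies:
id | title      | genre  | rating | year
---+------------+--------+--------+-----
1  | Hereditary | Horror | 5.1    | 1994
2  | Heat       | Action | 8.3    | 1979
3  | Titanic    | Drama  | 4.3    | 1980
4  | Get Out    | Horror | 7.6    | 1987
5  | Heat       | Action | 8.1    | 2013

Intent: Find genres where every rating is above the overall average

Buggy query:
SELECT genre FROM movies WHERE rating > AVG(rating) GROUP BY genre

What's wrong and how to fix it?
Bug: WHERE evaluates per row before aggregation, so AVG() is unavailable

Fix: Use a subquery for AVG and a HAVING MIN(...) filter so the condition holds for every row in the group

Corrected query:
SELECT genre FROM movies GROUP BY genre HAVING MIN(rating) > (SELECT AVG(rating) FROM movies)

Result:
genre 
------
Action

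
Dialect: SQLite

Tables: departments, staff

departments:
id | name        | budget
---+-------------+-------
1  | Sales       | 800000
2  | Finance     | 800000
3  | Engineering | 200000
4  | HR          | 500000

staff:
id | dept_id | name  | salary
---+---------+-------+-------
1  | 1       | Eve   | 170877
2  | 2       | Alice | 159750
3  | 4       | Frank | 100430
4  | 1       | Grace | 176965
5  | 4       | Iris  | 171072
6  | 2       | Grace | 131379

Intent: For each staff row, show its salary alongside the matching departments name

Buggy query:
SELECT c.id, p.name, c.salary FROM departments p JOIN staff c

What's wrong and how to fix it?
Bug: JOIN with no ON clause produces a cartesian product; every staff row pairs with every departments row

Fix: Specify the join condition linking the foreign key to the parent id

Corrected query:
SELECT c.id, p.name, c.salary FROM departments p JOIN staff c ON c.dept_id = p.id

Result:
id | name    | salary
---+---------+-------
1  | Sales   | 170877
2  | Finance | 159750
3  | HR      | 100430
4  | Sales   | 176965
5  | HR      | 171072
6  | Finance | 131379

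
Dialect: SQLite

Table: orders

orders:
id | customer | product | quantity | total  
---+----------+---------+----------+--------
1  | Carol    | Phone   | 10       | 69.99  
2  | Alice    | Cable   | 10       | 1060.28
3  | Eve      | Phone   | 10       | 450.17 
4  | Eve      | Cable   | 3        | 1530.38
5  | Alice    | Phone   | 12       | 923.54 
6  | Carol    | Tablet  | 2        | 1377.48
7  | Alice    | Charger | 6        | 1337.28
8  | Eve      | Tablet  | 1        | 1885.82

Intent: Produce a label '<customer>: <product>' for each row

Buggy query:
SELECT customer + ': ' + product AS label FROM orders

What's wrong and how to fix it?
Bug: '+' is numeric addition; on text columns SQLite converts them to 0 instead of concatenating

Fix: Replace + with || to concatenate text

Corrected query:
SELECT customer || ': ' || product AS label FROM orders

Result:
label         
--------------
Carol: Phone  
Alice: Cable  
Eve: Phone    
Eve: Cable    
Alice: Phone  
Carol: Tablet 
Alice: Charger
Eve: Tablet   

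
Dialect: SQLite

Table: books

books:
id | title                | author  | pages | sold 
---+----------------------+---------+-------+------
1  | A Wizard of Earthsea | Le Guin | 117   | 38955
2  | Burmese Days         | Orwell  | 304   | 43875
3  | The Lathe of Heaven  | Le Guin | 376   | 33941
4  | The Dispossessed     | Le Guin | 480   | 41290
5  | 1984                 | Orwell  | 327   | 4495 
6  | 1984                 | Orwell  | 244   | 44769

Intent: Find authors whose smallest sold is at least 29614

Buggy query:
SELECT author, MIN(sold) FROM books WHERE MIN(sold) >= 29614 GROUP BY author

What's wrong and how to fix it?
Bug: Aggregates like MIN are computed per group after WHERE runs

Fix: Use HAVING for the per-group MIN condition

Corrected query:
SELECT author, MIN(sold) FROM books GROUP BY author HAVING MIN(sold) >= 29614

Result:
author  | MIN(sold)
--------+----------
Le Guin | 33941    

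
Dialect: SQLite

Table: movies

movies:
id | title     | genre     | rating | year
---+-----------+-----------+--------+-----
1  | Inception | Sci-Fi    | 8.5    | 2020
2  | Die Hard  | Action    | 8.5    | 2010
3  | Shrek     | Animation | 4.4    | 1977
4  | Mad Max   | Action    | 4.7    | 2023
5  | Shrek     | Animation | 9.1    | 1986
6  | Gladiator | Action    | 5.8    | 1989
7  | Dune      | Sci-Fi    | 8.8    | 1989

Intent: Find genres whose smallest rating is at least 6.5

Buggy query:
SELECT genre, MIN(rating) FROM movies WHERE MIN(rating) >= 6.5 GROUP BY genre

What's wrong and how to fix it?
Bug: Aggregates like MIN are computed per group after WHERE runs

Fix: Use HAVING for the per-group MIN condition

Corrected query:
SELECT genre, MIN(rating) FROM movies GROUP BY genre HAVING MIN(rating) >= 6.5

Result:
genre  | MIN(rating)
-------+------------
Sci-Fi | 8.5        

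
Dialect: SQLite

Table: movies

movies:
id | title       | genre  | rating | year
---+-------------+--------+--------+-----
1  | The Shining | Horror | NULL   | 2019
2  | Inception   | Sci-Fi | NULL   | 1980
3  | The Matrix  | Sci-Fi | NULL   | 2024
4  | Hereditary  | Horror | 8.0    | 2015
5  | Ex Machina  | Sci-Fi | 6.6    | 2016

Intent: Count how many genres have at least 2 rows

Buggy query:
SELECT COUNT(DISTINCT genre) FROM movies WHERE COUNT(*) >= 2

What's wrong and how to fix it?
Bug: WHERE filters individual rows, not groups, so a group-level COUNT is invalid there

Fix: Group first with HAVING COUNT(*) >= 2, then COUNT the resulting groups

Corrected query:
SELECT COUNT(*) FROM (SELECT genre FROM movies GROUP BY genre HAVING COUNT(*) >= 2)

Result:
COUNT(*)
--------
2       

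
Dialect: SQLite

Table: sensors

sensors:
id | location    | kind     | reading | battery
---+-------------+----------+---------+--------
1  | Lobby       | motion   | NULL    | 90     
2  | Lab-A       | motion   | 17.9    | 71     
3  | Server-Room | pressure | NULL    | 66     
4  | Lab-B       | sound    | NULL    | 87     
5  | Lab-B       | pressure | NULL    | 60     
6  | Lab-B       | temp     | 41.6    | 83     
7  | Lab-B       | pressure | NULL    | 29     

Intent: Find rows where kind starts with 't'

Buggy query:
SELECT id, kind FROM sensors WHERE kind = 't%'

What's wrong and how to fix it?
Bug: Wildcards only work with LIKE; '=' treats '%' as a literal character

Fix: Replace '=' with LIKE so 't%' is treated as a pattern

Corrected query:
SELECT id, kind FROM sensors WHERE kind LIKE 't%'

Result:
id | kind
---+-----
6  | temp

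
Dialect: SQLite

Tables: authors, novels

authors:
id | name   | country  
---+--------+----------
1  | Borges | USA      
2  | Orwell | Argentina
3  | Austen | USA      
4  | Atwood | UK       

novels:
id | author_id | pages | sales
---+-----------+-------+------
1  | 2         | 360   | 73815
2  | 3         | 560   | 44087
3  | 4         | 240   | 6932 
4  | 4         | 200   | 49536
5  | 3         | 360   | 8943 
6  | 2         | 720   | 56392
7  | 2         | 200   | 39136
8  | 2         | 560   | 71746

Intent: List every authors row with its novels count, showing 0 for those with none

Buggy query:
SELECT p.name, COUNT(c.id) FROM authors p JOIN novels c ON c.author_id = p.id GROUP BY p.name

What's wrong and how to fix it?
Bug: An inner join excludes parents with zero children

Fix: Use LEFT JOIN so parents without children still appear (COUNT(c.id) gives 0)

Corrected query:
SELECT p.name, COUNT(c.id) FROM authors p LEFT JOIN novels c ON c.author_id = p.id GROUP BY p.name

Result:
name   | COUNT(c.id)
-------+------------
Atwood | 2          
Austen | 2          
Borges | 0          
Orwell | 4          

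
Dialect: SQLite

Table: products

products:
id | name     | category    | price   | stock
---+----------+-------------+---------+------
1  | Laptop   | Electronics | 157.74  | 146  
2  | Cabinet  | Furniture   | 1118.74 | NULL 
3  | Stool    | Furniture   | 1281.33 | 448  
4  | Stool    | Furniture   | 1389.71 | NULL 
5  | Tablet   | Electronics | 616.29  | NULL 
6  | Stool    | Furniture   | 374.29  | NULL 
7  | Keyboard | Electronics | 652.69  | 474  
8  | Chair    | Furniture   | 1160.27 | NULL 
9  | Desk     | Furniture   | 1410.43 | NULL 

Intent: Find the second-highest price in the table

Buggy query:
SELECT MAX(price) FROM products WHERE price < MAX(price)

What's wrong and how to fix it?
Bug: The inner MAX is an aggregate inside WHERE, which is not allowed

Fix: Compute the overall MAX in a subquery, then take MAX of rows below it

Corrected query:
SELECT MAX(price) FROM products WHERE price < (SELECT MAX(price) FROM products)

Result:
MAX(price)
----------
1389.71   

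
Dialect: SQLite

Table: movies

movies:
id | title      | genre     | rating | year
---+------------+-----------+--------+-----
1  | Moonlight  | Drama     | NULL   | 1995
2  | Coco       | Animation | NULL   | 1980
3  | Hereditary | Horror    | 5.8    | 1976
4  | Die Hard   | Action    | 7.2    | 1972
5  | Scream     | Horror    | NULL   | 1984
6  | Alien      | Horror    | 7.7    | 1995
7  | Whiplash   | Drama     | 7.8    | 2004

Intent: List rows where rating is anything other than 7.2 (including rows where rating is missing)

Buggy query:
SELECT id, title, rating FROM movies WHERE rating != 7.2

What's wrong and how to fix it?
Bug: Inequality against NULL is unknown, not true; rows with NULL are dropped

Fix: Handle NULL separately with IS NULL alongside the inequality

Corrected query:
SELECT id, title, rating FROM movies WHERE rating != 7.2 OR rating IS NULL

Result:
id | title      | rating
---+------------+-------
1  | Moonlight  | NULL  
2  | Coco       | NULL  
3  | Hereditary | 5.8   
5  | Scream     | NULL  
6  | Alien      | 7.7   
7  | Whiplash   | 7.8   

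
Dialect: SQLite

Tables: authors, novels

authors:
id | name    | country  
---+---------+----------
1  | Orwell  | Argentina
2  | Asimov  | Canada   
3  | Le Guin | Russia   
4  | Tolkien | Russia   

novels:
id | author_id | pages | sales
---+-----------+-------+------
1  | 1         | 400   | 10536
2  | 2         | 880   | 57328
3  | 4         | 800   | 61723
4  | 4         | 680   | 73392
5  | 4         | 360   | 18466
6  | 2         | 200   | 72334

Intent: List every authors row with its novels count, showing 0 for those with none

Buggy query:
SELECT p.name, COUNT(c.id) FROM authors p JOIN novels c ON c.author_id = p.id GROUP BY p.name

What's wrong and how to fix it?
Bug: INNER JOIN drops authors rows that have no matching novels rows

Fix: Use LEFT JOIN so parents without children still appear (COUNT(c.id) gives 0)

Corrected query:
SELECT p.name, COUNT(c.id) FROM authors p LEFT JOIN novels c ON c.author_id = p.id GROUP BY p.name

Result:
name    | COUNT(c.id)
--------+------------
Asimov  | 2          
Le Guin | 0          
Orwell  | 1          
Tolkien | 3          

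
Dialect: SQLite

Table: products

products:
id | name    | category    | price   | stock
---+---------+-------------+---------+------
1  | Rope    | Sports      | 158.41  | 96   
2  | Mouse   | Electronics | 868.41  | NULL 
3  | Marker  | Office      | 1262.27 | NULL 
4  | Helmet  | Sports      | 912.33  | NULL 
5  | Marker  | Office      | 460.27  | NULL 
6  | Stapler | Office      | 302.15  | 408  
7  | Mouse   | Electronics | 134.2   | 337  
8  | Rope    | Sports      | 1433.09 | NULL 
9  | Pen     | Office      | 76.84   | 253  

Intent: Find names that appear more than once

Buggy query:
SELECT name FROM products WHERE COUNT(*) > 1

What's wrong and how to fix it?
Bug: WHERE can't reference COUNT(*); aggregates are computed after WHERE

Fix: Group first, then use HAVING for the count condition

Corrected query:
SELECT name FROM products GROUP BY name HAVING COUNT(*) > 1

Result:
name  
------
Marker
Mouse 
Rope  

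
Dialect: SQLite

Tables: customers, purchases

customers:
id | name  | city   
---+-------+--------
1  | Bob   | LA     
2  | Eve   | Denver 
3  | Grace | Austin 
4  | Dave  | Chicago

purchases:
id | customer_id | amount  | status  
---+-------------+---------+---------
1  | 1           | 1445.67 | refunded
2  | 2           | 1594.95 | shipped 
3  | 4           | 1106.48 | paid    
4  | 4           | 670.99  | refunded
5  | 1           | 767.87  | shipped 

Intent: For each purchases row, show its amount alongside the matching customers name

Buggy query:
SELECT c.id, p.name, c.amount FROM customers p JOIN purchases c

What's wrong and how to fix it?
Bug: Missing join condition: each purchases row is matched to all customers rows instead of just its own

Fix: Add ON c.customer_id = p.id to the JOIN

Corrected query:
SELECT c.id, p.name, c.amount FROM customers p JOIN purchases c ON c.customer_id = p.id

Result:
id | name | amount 
---+------+--------
1  | Bob  | 1445.67
2  | Eve  | 1594.95
3  | Dave | 1106.48
4  | Dave | 670.99 
5  | Bob  | 767.87 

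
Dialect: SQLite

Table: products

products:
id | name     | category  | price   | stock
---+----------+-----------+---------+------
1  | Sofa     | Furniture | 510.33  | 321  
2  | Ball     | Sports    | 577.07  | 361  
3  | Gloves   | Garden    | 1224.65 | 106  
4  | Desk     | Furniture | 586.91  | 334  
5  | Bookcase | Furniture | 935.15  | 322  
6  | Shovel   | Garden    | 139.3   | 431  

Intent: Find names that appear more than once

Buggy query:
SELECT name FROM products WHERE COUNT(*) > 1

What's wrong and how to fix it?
Bug: COUNT(*) is an aggregate and cannot be used in WHERE

Fix: Group first, then use HAVING for the count condition

Corrected query:
SELECT name FROM products GROUP BY name HAVING COUNT(*) > 1

Result:
(no rows)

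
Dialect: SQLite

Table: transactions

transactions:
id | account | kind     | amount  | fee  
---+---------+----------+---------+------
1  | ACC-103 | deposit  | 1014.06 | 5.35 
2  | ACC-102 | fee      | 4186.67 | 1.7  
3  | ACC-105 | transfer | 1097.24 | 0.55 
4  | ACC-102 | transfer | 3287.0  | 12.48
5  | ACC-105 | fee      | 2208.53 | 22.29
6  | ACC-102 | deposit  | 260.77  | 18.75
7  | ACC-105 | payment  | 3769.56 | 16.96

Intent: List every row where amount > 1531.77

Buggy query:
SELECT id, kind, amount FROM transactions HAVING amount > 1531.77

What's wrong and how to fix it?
Bug: HAVING filters the output of aggregation, but this query has no GROUP BY and no aggregate functions, so SQLite rejects it (HAVING clause on a non-aggregate query); the condition here is per row

Fix: Use WHERE for row-level filtering

Corrected query:
SELECT id, kind, amount FROM transactions WHERE amount > 1531.77

Result:
id | kind     | amount 
---+----------+--------
2  | fee      | 4186.67
4  | transfer | 3287   
5  | fee      | 2208.53
7  | payment  | 3769.56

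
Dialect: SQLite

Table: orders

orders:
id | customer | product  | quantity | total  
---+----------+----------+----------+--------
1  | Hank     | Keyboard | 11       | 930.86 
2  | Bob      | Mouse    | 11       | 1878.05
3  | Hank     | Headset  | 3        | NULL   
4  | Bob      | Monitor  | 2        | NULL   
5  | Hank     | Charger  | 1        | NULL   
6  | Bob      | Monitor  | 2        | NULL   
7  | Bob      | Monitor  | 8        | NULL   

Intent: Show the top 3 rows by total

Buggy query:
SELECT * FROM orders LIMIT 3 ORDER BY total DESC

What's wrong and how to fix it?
Bug: ORDER BY cannot follow LIMIT; LIMIT is the final clause

Fix: Swap the clauses: ORDER BY first, then LIMIT

Corrected query:
SELECT * FROM orders ORDER BY total DESC LIMIT 3

Result:
id | customer | product  | quantity | total  
---+----------+----------+----------+--------
2  | Bob      | Mouse    | 11       | 1878.05
1  | Hank     | Keyboard | 11       | 930.86 
3  | Hank     | Headset  | 3        | NULL   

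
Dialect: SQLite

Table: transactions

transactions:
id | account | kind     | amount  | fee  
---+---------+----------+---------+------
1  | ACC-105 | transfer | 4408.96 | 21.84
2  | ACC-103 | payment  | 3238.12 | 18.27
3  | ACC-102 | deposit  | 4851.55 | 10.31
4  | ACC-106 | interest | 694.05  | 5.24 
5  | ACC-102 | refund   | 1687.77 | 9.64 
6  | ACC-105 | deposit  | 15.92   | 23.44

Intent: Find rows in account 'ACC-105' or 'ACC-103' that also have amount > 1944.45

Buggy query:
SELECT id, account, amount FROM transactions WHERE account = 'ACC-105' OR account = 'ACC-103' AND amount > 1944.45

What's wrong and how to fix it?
Bug: AND binds tighter than OR, so this parses as account = 'ACC-105' OR (account = 'ACC-103' AND amount > 1944.45)

Fix: Group the OR with parentheses (or use IN), then AND the threshold

Corrected query:
SELECT id, account, amount FROM transactions WHERE (account = 'ACC-105' OR account = 'ACC-103') AND amount > 1944.45

Result:
id | account | amount 
---+---------+--------
1  | ACC-105 | 4408.96
2  | ACC-103 | 3238.12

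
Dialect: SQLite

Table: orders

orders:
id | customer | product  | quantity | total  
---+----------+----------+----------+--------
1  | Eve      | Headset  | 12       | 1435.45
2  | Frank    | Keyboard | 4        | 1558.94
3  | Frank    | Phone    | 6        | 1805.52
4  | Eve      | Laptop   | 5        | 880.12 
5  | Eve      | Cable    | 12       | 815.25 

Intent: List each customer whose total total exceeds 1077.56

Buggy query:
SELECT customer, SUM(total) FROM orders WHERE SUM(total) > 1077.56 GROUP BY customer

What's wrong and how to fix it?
Bug: Aggregate functions cannot appear in a WHERE clause

Fix: Use HAVING (which filters groups after aggregation) instead of WHERE

Corrected query:
SELECT customer, SUM(total) FROM orders GROUP BY customer HAVING SUM(total) > 1077.56

Result:
customer | SUM(total)
---------+-----------
Eve      | 3130.82   
Frank    | 3364.46   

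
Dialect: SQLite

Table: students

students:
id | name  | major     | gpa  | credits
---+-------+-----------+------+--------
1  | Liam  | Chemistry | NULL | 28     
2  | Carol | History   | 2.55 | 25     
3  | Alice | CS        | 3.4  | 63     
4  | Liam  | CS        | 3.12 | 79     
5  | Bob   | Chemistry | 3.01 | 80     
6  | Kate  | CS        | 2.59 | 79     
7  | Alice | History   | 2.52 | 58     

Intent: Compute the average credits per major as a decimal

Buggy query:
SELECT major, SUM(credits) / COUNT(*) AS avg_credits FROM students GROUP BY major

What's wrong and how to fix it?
Bug: Both operands are integers, so '/' performs integer division and truncates

Fix: Cast one side to REAL so the division keeps the fractional part

Corrected query:
SELECT major, SUM(credits) * 1.0 / COUNT(*) AS avg_credits FROM students GROUP BY major

Result:
major     | avg_credits
----------+------------
CS        | 73.666667  
Chemistry | 54         
History   | 41.5       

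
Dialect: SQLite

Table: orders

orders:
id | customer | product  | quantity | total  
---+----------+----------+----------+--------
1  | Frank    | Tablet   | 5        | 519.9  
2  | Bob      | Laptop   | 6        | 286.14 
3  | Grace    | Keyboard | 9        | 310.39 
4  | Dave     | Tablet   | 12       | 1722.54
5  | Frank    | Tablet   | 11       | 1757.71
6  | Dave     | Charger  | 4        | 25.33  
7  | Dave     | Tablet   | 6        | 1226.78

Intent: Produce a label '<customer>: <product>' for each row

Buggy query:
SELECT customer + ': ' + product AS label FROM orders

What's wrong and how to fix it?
Bug: SQLite uses || for string concatenation; + coerces text to numbers (yielding 0)

Fix: Replace + with || to concatenate text

Corrected query:
SELECT customer || ': ' || product AS label FROM orders

Result:
label          
---------------
Frank: Tablet  
Bob: Laptop    
Grace: Keyboard
Dave: Tablet   
Frank: Tablet  
Dave: Charger  
Dave: Tablet   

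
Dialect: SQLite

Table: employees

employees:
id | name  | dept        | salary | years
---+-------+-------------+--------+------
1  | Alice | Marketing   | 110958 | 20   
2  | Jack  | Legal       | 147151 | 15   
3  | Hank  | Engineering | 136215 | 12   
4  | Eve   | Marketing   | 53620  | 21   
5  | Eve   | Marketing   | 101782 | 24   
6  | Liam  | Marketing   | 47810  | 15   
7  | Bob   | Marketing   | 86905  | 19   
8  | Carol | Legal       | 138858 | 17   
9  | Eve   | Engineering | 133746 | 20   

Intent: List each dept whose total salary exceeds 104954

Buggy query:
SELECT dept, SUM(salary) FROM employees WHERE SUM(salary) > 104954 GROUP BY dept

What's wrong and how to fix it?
Bug: Aggregate functions cannot appear in a WHERE clause

Fix: Move the aggregate condition to a HAVING clause

Corrected query:
SELECT dept, SUM(salary) FROM employees GROUP BY dept HAVING SUM(salary) > 104954

Result:
dept        | SUM(salary)
------------+------------
Engineering | 269961     
Legal       | 286009     
Marketing   | 401075     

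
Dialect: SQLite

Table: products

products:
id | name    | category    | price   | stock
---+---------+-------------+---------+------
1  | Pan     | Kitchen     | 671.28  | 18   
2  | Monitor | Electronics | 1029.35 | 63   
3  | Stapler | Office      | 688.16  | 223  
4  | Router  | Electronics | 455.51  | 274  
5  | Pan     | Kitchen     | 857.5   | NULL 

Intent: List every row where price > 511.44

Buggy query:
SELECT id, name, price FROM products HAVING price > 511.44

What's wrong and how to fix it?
Bug: HAVING filters the output of aggregation, but this query has no GROUP BY and no aggregate functions, so SQLite rejects it (HAVING clause on a non-aggregate query); the condition here is per row

Fix: Replace HAVING with WHERE since the condition applies to individual rows

Corrected query:
SELECT id, name, price FROM products WHERE price > 511.44

Result:
id | name    | price  
---+---------+--------
1  | Pan     | 671.28 
2  | Monitor | 1029.35
3  | Stapler | 688.16 
5  | Pan     | 857.5  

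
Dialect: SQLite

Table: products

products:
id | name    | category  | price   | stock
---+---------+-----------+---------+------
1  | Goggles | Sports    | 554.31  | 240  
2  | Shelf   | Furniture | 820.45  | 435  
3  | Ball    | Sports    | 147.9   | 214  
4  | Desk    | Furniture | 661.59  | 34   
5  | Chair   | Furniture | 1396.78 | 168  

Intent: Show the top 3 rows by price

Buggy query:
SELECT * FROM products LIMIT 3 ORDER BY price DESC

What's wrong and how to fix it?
Bug: LIMIT must come after ORDER BY

Fix: Swap the clauses: ORDER BY first, then LIMIT

Corrected query:
SELECT * FROM products ORDER BY price DESC LIMIT 3

Result:
id | name  | category  | price   | stock
---+-------+-----------+---------+------
5  | Chair | Furniture | 1396.78 | 168  
2  | Shelf | Furniture | 820.45  | 435  
4  | Desk  | Furniture | 661.59  | 34   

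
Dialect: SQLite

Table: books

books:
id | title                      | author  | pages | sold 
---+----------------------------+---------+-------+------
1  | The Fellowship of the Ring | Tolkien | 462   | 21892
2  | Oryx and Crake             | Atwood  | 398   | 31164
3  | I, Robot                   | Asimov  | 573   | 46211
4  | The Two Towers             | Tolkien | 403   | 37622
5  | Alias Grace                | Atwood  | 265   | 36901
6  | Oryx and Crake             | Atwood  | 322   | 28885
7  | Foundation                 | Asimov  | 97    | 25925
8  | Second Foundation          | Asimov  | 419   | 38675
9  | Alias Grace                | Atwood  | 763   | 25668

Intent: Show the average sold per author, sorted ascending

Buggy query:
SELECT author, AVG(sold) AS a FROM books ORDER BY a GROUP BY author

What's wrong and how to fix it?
Bug: ORDER BY appears before GROUP BY; SQL clause order requires GROUP BY first

Fix: Reorder: SELECT … FROM … GROUP BY … ORDER BY …

Corrected query:
SELECT author, AVG(sold) AS a FROM books GROUP BY author ORDER BY a

Result:
author  | a      
--------+--------
Tolkien | 29757  
Atwood  | 30654.5
Asimov  | 36937  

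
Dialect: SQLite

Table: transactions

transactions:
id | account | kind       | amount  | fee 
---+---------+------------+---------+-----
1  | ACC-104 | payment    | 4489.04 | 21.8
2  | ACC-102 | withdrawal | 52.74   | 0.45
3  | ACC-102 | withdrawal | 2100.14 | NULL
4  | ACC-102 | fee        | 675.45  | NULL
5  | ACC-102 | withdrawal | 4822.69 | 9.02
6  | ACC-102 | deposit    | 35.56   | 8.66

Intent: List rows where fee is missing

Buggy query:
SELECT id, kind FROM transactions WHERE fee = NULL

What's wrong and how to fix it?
Bug: Comparing to NULL with '=' never matches; NULL = NULL is unknown, not true

Fix: Use IS NULL to test for NULL

Corrected query:
SELECT id, kind FROM transactions WHERE fee IS NULL

Result:
id | kind      
---+-----------
3  | withdrawal
4  | fee       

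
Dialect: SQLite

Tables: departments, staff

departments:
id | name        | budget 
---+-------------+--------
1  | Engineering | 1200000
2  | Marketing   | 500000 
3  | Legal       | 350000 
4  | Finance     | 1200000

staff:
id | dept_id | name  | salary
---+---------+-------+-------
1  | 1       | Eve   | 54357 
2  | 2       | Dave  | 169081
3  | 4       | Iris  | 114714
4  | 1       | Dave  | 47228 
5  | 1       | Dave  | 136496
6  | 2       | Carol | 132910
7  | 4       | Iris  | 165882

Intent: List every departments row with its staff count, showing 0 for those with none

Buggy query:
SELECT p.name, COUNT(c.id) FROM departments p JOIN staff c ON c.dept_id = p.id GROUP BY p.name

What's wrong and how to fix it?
Bug: INNER JOIN drops departments rows that have no matching staff rows

Fix: Use LEFT JOIN so parents without children still appear (COUNT(c.id) gives 0)

Corrected query:
SELECT p.name, COUNT(c.id) FROM departments p LEFT JOIN staff c ON c.dept_id = p.id GROUP BY p.name

Result:
name        | COUNT(c.id)
------------+------------
Engineering | 3          
Finance     | 2          
Legal       | 0          
Marketing   | 2          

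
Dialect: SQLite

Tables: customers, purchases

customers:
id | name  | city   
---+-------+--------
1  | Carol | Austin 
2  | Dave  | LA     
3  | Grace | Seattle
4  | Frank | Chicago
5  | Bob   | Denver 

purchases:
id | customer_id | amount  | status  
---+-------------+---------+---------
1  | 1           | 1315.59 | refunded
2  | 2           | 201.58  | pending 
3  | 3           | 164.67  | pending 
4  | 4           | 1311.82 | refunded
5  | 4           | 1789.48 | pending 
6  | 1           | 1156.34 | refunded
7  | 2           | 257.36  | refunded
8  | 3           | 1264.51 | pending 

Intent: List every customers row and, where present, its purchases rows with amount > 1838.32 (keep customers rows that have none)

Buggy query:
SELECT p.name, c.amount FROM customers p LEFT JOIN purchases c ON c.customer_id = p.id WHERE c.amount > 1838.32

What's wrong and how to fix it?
Bug: Filtering c.amount in WHERE discards the NULL rows produced by LEFT JOIN, turning it into an inner join

Fix: Move the right-table condition into the ON clause so unmatched parents are kept

Corrected query:
SELECT p.name, c.amount FROM customers p LEFT JOIN purchases c ON c.customer_id = p.id AND c.amount > 1838.32

Result:
name  | amount
------+-------
Carol | NULL  
Dave  | NULL  
Grace | NULL  
Frank | NULL  
Bob   | NULL  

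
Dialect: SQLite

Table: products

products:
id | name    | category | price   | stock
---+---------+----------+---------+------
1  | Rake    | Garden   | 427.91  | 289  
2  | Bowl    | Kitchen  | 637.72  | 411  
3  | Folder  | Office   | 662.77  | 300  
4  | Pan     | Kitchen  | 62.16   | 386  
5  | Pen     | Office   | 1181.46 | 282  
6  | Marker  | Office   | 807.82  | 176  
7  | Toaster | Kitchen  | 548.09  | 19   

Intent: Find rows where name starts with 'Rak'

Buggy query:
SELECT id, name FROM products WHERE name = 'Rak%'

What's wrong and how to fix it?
Bug: Wildcards only work with LIKE; '=' treats '%' as a literal character

Fix: Replace '=' with LIKE so 'Rak%' is treated as a pattern

Corrected query:
SELECT id, name FROM products WHERE name LIKE 'Rak%'

Result:
id | name
---+-----
1  | Rake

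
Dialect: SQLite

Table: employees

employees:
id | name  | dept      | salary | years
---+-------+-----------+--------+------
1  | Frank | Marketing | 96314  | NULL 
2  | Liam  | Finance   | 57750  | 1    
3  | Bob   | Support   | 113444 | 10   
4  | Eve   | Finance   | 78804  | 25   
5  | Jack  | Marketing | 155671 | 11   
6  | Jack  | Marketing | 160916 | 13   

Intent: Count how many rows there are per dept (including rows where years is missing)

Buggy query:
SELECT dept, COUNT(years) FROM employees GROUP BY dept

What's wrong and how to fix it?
Bug: COUNT(column) counts non-NULL values only; rows with NULL years aren't counted

Fix: Use COUNT(*) to count all rows regardless of NULL

Corrected query:
SELECT dept, COUNT(*) FROM employees GROUP BY dept

Result:
dept      | COUNT(*)
----------+---------
Finance   | 2       
Marketing | 3       
Support   | 1       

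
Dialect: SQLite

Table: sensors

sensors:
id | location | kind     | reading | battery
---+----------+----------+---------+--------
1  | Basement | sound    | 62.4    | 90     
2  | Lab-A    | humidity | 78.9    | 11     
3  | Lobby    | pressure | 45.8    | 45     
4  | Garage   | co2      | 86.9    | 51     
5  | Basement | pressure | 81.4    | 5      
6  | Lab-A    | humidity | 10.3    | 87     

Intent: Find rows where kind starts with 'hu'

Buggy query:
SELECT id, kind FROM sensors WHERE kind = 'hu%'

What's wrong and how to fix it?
Bug: '=' compares the literal string including the % character; pattern matching needs LIKE

Fix: Replace '=' with LIKE so 'hu%' is treated as a pattern

Corrected query:
SELECT id, kind FROM sensors WHERE kind LIKE 'hu%'

Result:
id | kind    
---+---------
2  | humidity
6  | humidity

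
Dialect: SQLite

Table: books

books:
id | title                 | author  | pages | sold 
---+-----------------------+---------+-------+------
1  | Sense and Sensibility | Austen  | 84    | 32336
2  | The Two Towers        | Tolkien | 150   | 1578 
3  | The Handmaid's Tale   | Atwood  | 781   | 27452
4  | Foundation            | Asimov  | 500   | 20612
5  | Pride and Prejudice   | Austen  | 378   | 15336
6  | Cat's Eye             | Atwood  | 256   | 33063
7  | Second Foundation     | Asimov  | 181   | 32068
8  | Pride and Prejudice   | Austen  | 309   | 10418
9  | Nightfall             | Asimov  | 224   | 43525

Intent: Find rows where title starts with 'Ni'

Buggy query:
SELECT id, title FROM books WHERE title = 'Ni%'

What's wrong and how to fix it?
Bug: '=' compares the literal string including the % character; pattern matching needs LIKE

Fix: Use LIKE for wildcard pattern matching

Corrected query:
SELECT id, title FROM books WHERE title LIKE 'Ni%'

Result:
id | title    
---+----------
9  | Nightfall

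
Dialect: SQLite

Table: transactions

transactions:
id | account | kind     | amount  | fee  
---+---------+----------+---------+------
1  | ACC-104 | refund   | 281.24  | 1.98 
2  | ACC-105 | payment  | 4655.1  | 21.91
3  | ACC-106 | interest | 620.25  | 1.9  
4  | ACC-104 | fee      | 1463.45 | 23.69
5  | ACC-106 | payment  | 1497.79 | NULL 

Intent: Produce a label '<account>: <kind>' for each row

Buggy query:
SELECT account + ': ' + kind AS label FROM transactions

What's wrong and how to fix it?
Bug: '+' is numeric addition; on text columns SQLite converts them to 0 instead of concatenating

Fix: Use the || operator for string concatenation

Corrected query:
SELECT account || ': ' || kind AS label FROM transactions

Result:
label            
-----------------
ACC-104: refund  
ACC-105: payment 
ACC-106: interest
ACC-104: fee     
ACC-106: payment 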